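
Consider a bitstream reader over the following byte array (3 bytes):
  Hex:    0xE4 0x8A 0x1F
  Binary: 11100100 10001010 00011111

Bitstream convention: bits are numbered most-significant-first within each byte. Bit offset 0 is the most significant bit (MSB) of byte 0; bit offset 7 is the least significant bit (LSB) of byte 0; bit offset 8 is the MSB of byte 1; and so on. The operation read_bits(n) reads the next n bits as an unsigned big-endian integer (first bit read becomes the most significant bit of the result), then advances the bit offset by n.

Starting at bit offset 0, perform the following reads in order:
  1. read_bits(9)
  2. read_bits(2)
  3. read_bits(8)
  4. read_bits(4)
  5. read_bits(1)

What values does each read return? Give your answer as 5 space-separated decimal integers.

Read 1: bits[0:9] width=9 -> value=457 (bin 111001001); offset now 9 = byte 1 bit 1; 15 bits remain
Read 2: bits[9:11] width=2 -> value=0 (bin 00); offset now 11 = byte 1 bit 3; 13 bits remain
Read 3: bits[11:19] width=8 -> value=80 (bin 01010000); offset now 19 = byte 2 bit 3; 5 bits remain
Read 4: bits[19:23] width=4 -> value=15 (bin 1111); offset now 23 = byte 2 bit 7; 1 bits remain
Read 5: bits[23:24] width=1 -> value=1 (bin 1); offset now 24 = byte 3 bit 0; 0 bits remain

Answer: 457 0 80 15 1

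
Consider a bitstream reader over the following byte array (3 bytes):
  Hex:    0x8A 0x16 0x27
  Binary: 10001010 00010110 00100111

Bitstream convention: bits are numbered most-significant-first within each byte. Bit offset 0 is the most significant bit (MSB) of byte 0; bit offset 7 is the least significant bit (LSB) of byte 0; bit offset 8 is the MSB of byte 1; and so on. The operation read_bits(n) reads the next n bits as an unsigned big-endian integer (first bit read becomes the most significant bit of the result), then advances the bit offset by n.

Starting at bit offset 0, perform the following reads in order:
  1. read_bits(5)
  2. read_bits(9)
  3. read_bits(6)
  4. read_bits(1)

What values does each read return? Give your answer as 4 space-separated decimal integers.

Read 1: bits[0:5] width=5 -> value=17 (bin 10001); offset now 5 = byte 0 bit 5; 19 bits remain
Read 2: bits[5:14] width=9 -> value=133 (bin 010000101); offset now 14 = byte 1 bit 6; 10 bits remain
Read 3: bits[14:20] width=6 -> value=34 (bin 100010); offset now 20 = byte 2 bit 4; 4 bits remain
Read 4: bits[20:21] width=1 -> value=0 (bin 0); offset now 21 = byte 2 bit 5; 3 bits remain

Answer: 17 133 34 0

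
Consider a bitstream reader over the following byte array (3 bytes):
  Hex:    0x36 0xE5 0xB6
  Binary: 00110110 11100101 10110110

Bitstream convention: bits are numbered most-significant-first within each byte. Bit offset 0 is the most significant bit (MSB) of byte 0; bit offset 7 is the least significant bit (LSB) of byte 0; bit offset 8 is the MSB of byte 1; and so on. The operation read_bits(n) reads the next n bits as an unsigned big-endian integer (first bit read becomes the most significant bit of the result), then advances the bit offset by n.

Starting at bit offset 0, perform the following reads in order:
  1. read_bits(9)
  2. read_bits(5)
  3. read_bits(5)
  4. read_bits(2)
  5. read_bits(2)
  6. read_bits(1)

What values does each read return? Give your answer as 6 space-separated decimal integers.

Answer: 109 25 13 2 3 0

Derivation:
Read 1: bits[0:9] width=9 -> value=109 (bin 001101101); offset now 9 = byte 1 bit 1; 15 bits remain
Read 2: bits[9:14] width=5 -> value=25 (bin 11001); offset now 14 = byte 1 bit 6; 10 bits remain
Read 3: bits[14:19] width=5 -> value=13 (bin 01101); offset now 19 = byte 2 bit 3; 5 bits remain
Read 4: bits[19:21] width=2 -> value=2 (bin 10); offset now 21 = byte 2 bit 5; 3 bits remain
Read 5: bits[21:23] width=2 -> value=3 (bin 11); offset now 23 = byte 2 bit 7; 1 bits remain
Read 6: bits[23:24] width=1 -> value=0 (bin 0); offset now 24 = byte 3 bit 0; 0 bits remain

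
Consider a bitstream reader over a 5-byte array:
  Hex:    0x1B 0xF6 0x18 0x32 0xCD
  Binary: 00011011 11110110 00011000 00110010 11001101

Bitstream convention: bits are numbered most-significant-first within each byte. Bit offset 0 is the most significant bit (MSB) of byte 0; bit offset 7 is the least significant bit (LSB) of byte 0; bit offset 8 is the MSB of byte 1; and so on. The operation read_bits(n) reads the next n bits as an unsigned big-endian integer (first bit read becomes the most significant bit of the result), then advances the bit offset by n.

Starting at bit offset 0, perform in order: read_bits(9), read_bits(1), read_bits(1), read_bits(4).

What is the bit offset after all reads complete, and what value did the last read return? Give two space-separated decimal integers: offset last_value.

Read 1: bits[0:9] width=9 -> value=55 (bin 000110111); offset now 9 = byte 1 bit 1; 31 bits remain
Read 2: bits[9:10] width=1 -> value=1 (bin 1); offset now 10 = byte 1 bit 2; 30 bits remain
Read 3: bits[10:11] width=1 -> value=1 (bin 1); offset now 11 = byte 1 bit 3; 29 bits remain
Read 4: bits[11:15] width=4 -> value=11 (bin 1011); offset now 15 = byte 1 bit 7; 25 bits remain

Answer: 15 11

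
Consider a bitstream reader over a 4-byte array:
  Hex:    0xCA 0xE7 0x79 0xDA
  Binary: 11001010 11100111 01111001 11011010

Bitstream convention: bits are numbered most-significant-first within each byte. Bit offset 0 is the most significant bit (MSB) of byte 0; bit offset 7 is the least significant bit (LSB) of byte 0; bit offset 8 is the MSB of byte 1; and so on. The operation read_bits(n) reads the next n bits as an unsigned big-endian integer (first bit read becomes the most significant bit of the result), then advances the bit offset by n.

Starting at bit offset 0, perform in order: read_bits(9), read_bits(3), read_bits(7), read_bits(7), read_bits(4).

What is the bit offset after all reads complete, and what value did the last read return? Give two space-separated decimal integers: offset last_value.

Read 1: bits[0:9] width=9 -> value=405 (bin 110010101); offset now 9 = byte 1 bit 1; 23 bits remain
Read 2: bits[9:12] width=3 -> value=6 (bin 110); offset now 12 = byte 1 bit 4; 20 bits remain
Read 3: bits[12:19] width=7 -> value=59 (bin 0111011); offset now 19 = byte 2 bit 3; 13 bits remain
Read 4: bits[19:26] width=7 -> value=103 (bin 1100111); offset now 26 = byte 3 bit 2; 6 bits remain
Read 5: bits[26:30] width=4 -> value=6 (bin 0110); offset now 30 = byte 3 bit 6; 2 bits remain

Answer: 30 6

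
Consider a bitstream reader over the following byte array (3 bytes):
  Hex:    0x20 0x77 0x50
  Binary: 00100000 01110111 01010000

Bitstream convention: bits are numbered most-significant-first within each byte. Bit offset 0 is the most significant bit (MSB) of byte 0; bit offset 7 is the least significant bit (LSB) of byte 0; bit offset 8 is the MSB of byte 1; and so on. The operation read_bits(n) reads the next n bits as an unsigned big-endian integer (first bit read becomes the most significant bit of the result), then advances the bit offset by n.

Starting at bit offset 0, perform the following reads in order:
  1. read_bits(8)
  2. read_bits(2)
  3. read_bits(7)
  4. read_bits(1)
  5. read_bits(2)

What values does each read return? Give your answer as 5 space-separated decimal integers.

Read 1: bits[0:8] width=8 -> value=32 (bin 00100000); offset now 8 = byte 1 bit 0; 16 bits remain
Read 2: bits[8:10] width=2 -> value=1 (bin 01); offset now 10 = byte 1 bit 2; 14 bits remain
Read 3: bits[10:17] width=7 -> value=110 (bin 1101110); offset now 17 = byte 2 bit 1; 7 bits remain
Read 4: bits[17:18] width=1 -> value=1 (bin 1); offset now 18 = byte 2 bit 2; 6 bits remain
Read 5: bits[18:20] width=2 -> value=1 (bin 01); offset now 20 = byte 2 bit 4; 4 bits remain

Answer: 32 1 110 1 1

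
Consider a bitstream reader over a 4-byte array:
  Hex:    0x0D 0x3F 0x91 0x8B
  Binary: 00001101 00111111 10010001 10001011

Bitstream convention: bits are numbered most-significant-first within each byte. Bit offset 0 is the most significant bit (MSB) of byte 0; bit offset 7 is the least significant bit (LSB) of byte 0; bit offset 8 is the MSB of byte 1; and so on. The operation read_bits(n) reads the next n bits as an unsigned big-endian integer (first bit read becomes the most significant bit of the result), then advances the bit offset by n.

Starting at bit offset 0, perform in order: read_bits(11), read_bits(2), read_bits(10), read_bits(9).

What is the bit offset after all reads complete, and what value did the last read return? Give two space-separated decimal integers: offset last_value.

Answer: 32 395

Derivation:
Read 1: bits[0:11] width=11 -> value=105 (bin 00001101001); offset now 11 = byte 1 bit 3; 21 bits remain
Read 2: bits[11:13] width=2 -> value=3 (bin 11); offset now 13 = byte 1 bit 5; 19 bits remain
Read 3: bits[13:23] width=10 -> value=968 (bin 1111001000); offset now 23 = byte 2 bit 7; 9 bits remain
Read 4: bits[23:32] width=9 -> value=395 (bin 110001011); offset now 32 = byte 4 bit 0; 0 bits remain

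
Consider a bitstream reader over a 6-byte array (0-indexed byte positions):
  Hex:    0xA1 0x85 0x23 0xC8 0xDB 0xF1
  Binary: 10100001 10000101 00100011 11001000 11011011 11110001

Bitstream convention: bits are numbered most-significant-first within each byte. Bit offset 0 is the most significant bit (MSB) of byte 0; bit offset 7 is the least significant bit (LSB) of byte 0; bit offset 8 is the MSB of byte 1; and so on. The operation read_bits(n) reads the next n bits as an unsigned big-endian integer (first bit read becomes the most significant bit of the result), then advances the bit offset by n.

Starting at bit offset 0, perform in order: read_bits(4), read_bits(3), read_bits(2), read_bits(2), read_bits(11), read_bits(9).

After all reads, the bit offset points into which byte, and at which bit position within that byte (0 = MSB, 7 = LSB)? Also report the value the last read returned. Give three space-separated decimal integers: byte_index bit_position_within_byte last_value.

Answer: 3 7 484

Derivation:
Read 1: bits[0:4] width=4 -> value=10 (bin 1010); offset now 4 = byte 0 bit 4; 44 bits remain
Read 2: bits[4:7] width=3 -> value=0 (bin 000); offset now 7 = byte 0 bit 7; 41 bits remain
Read 3: bits[7:9] width=2 -> value=3 (bin 11); offset now 9 = byte 1 bit 1; 39 bits remain
Read 4: bits[9:11] width=2 -> value=0 (bin 00); offset now 11 = byte 1 bit 3; 37 bits remain
Read 5: bits[11:22] width=11 -> value=328 (bin 00101001000); offset now 22 = byte 2 bit 6; 26 bits remain
Read 6: bits[22:31] width=9 -> value=484 (bin 111100100); offset now 31 = byte 3 bit 7; 17 bits remain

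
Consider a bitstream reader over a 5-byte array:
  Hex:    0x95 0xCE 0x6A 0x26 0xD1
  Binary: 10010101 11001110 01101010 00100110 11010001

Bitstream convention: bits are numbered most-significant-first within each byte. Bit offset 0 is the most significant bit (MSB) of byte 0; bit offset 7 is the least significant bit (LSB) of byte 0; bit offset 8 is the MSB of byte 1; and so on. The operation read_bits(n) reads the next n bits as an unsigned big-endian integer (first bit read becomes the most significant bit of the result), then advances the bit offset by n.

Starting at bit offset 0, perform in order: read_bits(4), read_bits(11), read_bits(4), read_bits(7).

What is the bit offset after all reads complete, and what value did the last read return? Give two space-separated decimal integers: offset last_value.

Answer: 26 40

Derivation:
Read 1: bits[0:4] width=4 -> value=9 (bin 1001); offset now 4 = byte 0 bit 4; 36 bits remain
Read 2: bits[4:15] width=11 -> value=743 (bin 01011100111); offset now 15 = byte 1 bit 7; 25 bits remain
Read 3: bits[15:19] width=4 -> value=3 (bin 0011); offset now 19 = byte 2 bit 3; 21 bits remain
Read 4: bits[19:26] width=7 -> value=40 (bin 0101000); offset now 26 = byte 3 bit 2; 14 bits remain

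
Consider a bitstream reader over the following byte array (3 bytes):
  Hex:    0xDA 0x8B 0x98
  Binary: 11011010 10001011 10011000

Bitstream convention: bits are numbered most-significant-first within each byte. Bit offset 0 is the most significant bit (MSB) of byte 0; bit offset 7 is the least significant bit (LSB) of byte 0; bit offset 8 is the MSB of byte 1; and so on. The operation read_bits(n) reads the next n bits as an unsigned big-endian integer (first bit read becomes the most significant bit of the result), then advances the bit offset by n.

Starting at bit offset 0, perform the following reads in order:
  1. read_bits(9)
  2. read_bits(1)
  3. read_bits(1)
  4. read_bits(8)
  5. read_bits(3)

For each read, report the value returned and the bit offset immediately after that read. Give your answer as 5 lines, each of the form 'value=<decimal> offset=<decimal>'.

Answer: value=437 offset=9
value=0 offset=10
value=0 offset=11
value=92 offset=19
value=6 offset=22

Derivation:
Read 1: bits[0:9] width=9 -> value=437 (bin 110110101); offset now 9 = byte 1 bit 1; 15 bits remain
Read 2: bits[9:10] width=1 -> value=0 (bin 0); offset now 10 = byte 1 bit 2; 14 bits remain
Read 3: bits[10:11] width=1 -> value=0 (bin 0); offset now 11 = byte 1 bit 3; 13 bits remain
Read 4: bits[11:19] width=8 -> value=92 (bin 01011100); offset now 19 = byte 2 bit 3; 5 bits remain
Read 5: bits[19:22] width=3 -> value=6 (bin 110); offset now 22 = byte 2 bit 6; 2 bits remain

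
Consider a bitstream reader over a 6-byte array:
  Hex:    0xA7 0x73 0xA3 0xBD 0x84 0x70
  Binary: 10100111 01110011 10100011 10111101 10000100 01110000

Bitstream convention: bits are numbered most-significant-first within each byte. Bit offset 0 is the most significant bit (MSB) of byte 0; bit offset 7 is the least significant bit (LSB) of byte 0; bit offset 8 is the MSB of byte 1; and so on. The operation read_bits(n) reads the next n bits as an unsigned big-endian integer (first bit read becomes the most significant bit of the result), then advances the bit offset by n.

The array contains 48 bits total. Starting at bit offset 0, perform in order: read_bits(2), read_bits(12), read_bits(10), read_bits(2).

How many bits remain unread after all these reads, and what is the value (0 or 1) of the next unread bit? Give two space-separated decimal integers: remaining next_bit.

Answer: 22 1

Derivation:
Read 1: bits[0:2] width=2 -> value=2 (bin 10); offset now 2 = byte 0 bit 2; 46 bits remain
Read 2: bits[2:14] width=12 -> value=2524 (bin 100111011100); offset now 14 = byte 1 bit 6; 34 bits remain
Read 3: bits[14:24] width=10 -> value=931 (bin 1110100011); offset now 24 = byte 3 bit 0; 24 bits remain
Read 4: bits[24:26] width=2 -> value=2 (bin 10); offset now 26 = byte 3 bit 2; 22 bits remain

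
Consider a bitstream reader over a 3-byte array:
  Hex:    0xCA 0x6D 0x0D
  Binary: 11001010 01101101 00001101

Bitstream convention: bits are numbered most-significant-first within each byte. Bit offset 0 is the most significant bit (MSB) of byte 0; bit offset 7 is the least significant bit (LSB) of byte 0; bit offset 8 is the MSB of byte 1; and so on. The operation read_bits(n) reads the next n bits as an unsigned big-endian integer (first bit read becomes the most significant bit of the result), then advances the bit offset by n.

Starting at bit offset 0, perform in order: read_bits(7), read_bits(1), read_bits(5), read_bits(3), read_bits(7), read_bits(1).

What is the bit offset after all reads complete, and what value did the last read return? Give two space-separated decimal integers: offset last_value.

Read 1: bits[0:7] width=7 -> value=101 (bin 1100101); offset now 7 = byte 0 bit 7; 17 bits remain
Read 2: bits[7:8] width=1 -> value=0 (bin 0); offset now 8 = byte 1 bit 0; 16 bits remain
Read 3: bits[8:13] width=5 -> value=13 (bin 01101); offset now 13 = byte 1 bit 5; 11 bits remain
Read 4: bits[13:16] width=3 -> value=5 (bin 101); offset now 16 = byte 2 bit 0; 8 bits remain
Read 5: bits[16:23] width=7 -> value=6 (bin 0000110); offset now 23 = byte 2 bit 7; 1 bits remain
Read 6: bits[23:24] width=1 -> value=1 (bin 1); offset now 24 = byte 3 bit 0; 0 bits remain

Answer: 24 1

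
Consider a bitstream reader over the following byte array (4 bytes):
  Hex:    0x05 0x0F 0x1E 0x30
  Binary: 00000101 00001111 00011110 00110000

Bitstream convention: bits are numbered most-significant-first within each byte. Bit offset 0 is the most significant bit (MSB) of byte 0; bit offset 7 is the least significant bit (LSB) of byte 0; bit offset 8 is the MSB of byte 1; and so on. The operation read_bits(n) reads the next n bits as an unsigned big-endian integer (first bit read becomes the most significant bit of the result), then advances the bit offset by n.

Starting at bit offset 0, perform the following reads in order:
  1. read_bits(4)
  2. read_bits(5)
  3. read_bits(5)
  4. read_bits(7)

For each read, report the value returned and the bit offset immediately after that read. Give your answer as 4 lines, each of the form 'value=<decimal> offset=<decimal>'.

Read 1: bits[0:4] width=4 -> value=0 (bin 0000); offset now 4 = byte 0 bit 4; 28 bits remain
Read 2: bits[4:9] width=5 -> value=10 (bin 01010); offset now 9 = byte 1 bit 1; 23 bits remain
Read 3: bits[9:14] width=5 -> value=3 (bin 00011); offset now 14 = byte 1 bit 6; 18 bits remain
Read 4: bits[14:21] width=7 -> value=99 (bin 1100011); offset now 21 = byte 2 bit 5; 11 bits remain

Answer: value=0 offset=4
value=10 offset=9
value=3 offset=14
value=99 offset=21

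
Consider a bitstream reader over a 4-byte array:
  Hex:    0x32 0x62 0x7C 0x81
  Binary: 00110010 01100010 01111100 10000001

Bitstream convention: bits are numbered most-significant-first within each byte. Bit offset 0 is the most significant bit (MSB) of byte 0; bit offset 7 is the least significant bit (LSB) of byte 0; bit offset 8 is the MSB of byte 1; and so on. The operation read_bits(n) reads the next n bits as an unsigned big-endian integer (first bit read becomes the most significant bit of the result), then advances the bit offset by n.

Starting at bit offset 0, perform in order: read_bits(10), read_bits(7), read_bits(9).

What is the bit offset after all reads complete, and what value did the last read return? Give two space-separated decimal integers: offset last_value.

Answer: 26 498

Derivation:
Read 1: bits[0:10] width=10 -> value=201 (bin 0011001001); offset now 10 = byte 1 bit 2; 22 bits remain
Read 2: bits[10:17] width=7 -> value=68 (bin 1000100); offset now 17 = byte 2 bit 1; 15 bits remain
Read 3: bits[17:26] width=9 -> value=498 (bin 111110010); offset now 26 = byte 3 bit 2; 6 bits remain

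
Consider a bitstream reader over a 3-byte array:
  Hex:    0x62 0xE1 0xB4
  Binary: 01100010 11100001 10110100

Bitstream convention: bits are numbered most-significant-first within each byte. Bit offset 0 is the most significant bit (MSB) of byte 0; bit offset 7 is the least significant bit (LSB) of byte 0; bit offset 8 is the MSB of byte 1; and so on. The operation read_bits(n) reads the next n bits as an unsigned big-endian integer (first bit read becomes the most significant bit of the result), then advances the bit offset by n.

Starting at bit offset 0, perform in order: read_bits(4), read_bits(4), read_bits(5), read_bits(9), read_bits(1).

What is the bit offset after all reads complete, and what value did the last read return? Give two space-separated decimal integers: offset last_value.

Answer: 23 0

Derivation:
Read 1: bits[0:4] width=4 -> value=6 (bin 0110); offset now 4 = byte 0 bit 4; 20 bits remain
Read 2: bits[4:8] width=4 -> value=2 (bin 0010); offset now 8 = byte 1 bit 0; 16 bits remain
Read 3: bits[8:13] width=5 -> value=28 (bin 11100); offset now 13 = byte 1 bit 5; 11 bits remain
Read 4: bits[13:22] width=9 -> value=109 (bin 001101101); offset now 22 = byte 2 bit 6; 2 bits remain
Read 5: bits[22:23] width=1 -> value=0 (bin 0); offset now 23 = byte 2 bit 7; 1 bits remain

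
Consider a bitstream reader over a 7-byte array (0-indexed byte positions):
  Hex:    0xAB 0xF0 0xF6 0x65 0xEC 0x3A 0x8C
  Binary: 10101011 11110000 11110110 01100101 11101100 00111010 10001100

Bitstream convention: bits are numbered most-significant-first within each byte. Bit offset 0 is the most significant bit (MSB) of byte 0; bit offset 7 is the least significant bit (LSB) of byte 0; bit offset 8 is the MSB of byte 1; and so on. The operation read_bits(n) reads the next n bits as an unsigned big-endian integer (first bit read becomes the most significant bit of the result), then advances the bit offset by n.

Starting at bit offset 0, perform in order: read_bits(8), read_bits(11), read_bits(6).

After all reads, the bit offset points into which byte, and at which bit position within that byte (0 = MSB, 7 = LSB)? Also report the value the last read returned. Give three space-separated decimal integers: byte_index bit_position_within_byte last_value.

Read 1: bits[0:8] width=8 -> value=171 (bin 10101011); offset now 8 = byte 1 bit 0; 48 bits remain
Read 2: bits[8:19] width=11 -> value=1927 (bin 11110000111); offset now 19 = byte 2 bit 3; 37 bits remain
Read 3: bits[19:25] width=6 -> value=44 (bin 101100); offset now 25 = byte 3 bit 1; 31 bits remain

Answer: 3 1 44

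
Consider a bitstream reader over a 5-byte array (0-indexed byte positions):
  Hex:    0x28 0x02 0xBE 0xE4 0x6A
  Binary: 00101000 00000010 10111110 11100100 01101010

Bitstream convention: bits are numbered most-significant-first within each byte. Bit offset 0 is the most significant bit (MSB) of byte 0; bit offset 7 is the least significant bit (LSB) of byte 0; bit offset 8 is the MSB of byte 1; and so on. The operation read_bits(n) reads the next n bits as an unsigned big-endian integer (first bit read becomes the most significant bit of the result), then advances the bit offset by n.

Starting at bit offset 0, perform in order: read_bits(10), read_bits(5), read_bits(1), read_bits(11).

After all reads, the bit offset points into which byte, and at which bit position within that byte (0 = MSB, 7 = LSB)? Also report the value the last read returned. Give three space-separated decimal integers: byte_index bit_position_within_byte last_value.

Read 1: bits[0:10] width=10 -> value=160 (bin 0010100000); offset now 10 = byte 1 bit 2; 30 bits remain
Read 2: bits[10:15] width=5 -> value=1 (bin 00001); offset now 15 = byte 1 bit 7; 25 bits remain
Read 3: bits[15:16] width=1 -> value=0 (bin 0); offset now 16 = byte 2 bit 0; 24 bits remain
Read 4: bits[16:27] width=11 -> value=1527 (bin 10111110111); offset now 27 = byte 3 bit 3; 13 bits remain

Answer: 3 3 1527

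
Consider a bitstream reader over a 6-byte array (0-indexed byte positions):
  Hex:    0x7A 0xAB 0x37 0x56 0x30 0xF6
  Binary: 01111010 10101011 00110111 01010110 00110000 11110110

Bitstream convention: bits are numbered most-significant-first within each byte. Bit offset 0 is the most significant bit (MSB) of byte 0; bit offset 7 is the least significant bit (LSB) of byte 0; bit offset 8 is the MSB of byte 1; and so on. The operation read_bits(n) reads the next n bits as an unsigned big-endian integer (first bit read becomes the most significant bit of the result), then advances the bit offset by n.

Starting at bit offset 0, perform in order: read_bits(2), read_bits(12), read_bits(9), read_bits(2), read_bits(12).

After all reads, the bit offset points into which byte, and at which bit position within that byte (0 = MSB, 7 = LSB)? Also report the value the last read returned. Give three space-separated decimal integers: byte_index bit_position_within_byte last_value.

Read 1: bits[0:2] width=2 -> value=1 (bin 01); offset now 2 = byte 0 bit 2; 46 bits remain
Read 2: bits[2:14] width=12 -> value=3754 (bin 111010101010); offset now 14 = byte 1 bit 6; 34 bits remain
Read 3: bits[14:23] width=9 -> value=411 (bin 110011011); offset now 23 = byte 2 bit 7; 25 bits remain
Read 4: bits[23:25] width=2 -> value=2 (bin 10); offset now 25 = byte 3 bit 1; 23 bits remain
Read 5: bits[25:37] width=12 -> value=2758 (bin 101011000110); offset now 37 = byte 4 bit 5; 11 bits remain

Answer: 4 5 2758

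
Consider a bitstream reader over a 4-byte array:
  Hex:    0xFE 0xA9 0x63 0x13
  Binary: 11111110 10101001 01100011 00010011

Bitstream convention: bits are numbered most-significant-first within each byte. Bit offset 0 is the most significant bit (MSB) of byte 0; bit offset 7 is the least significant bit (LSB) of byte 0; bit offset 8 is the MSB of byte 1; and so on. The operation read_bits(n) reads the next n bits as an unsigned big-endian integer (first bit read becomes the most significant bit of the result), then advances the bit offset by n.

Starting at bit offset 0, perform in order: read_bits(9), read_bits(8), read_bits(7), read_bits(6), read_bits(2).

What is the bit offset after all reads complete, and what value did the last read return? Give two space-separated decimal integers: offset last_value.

Read 1: bits[0:9] width=9 -> value=509 (bin 111111101); offset now 9 = byte 1 bit 1; 23 bits remain
Read 2: bits[9:17] width=8 -> value=82 (bin 01010010); offset now 17 = byte 2 bit 1; 15 bits remain
Read 3: bits[17:24] width=7 -> value=99 (bin 1100011); offset now 24 = byte 3 bit 0; 8 bits remain
Read 4: bits[24:30] width=6 -> value=4 (bin 000100); offset now 30 = byte 3 bit 6; 2 bits remain
Read 5: bits[30:32] width=2 -> value=3 (bin 11); offset now 32 = byte 4 bit 0; 0 bits remain

Answer: 32 3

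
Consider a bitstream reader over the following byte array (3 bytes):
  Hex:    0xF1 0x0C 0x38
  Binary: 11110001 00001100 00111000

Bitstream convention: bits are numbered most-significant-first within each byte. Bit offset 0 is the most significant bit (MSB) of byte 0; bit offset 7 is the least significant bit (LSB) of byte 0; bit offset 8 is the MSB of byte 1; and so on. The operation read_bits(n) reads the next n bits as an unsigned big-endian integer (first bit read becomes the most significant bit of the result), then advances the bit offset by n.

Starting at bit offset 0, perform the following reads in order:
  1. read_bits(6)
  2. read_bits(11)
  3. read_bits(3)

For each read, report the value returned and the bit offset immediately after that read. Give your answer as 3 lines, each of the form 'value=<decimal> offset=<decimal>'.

Answer: value=60 offset=6
value=536 offset=17
value=3 offset=20

Derivation:
Read 1: bits[0:6] width=6 -> value=60 (bin 111100); offset now 6 = byte 0 bit 6; 18 bits remain
Read 2: bits[6:17] width=11 -> value=536 (bin 01000011000); offset now 17 = byte 2 bit 1; 7 bits remain
Read 3: bits[17:20] width=3 -> value=3 (bin 011); offset now 20 = byte 2 bit 4; 4 bits remain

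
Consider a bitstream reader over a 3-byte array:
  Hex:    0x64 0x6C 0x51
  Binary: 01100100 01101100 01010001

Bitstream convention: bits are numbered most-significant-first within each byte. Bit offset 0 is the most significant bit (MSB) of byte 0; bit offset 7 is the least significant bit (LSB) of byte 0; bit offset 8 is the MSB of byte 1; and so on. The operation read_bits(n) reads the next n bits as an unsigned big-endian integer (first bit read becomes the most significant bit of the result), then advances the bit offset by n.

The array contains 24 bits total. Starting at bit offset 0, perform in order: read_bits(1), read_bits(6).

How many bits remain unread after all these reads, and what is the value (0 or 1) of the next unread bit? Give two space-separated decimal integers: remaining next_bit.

Read 1: bits[0:1] width=1 -> value=0 (bin 0); offset now 1 = byte 0 bit 1; 23 bits remain
Read 2: bits[1:7] width=6 -> value=50 (bin 110010); offset now 7 = byte 0 bit 7; 17 bits remain

Answer: 17 0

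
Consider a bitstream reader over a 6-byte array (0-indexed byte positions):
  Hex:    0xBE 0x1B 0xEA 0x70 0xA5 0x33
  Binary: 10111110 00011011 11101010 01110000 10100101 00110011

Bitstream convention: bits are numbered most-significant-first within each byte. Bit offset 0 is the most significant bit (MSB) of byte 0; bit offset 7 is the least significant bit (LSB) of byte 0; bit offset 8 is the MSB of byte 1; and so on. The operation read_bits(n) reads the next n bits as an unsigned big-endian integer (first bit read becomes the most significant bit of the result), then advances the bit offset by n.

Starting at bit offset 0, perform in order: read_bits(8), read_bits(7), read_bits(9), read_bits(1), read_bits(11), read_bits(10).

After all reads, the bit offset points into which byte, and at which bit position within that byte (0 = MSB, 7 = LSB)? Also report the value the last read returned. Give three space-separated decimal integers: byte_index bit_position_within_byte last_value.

Answer: 5 6 332

Derivation:
Read 1: bits[0:8] width=8 -> value=190 (bin 10111110); offset now 8 = byte 1 bit 0; 40 bits remain
Read 2: bits[8:15] width=7 -> value=13 (bin 0001101); offset now 15 = byte 1 bit 7; 33 bits remain
Read 3: bits[15:24] width=9 -> value=490 (bin 111101010); offset now 24 = byte 3 bit 0; 24 bits remain
Read 4: bits[24:25] width=1 -> value=0 (bin 0); offset now 25 = byte 3 bit 1; 23 bits remain
Read 5: bits[25:36] width=11 -> value=1802 (bin 11100001010); offset now 36 = byte 4 bit 4; 12 bits remain
Read 6: bits[36:46] width=10 -> value=332 (bin 0101001100); offset now 46 = byte 5 bit 6; 2 bits remain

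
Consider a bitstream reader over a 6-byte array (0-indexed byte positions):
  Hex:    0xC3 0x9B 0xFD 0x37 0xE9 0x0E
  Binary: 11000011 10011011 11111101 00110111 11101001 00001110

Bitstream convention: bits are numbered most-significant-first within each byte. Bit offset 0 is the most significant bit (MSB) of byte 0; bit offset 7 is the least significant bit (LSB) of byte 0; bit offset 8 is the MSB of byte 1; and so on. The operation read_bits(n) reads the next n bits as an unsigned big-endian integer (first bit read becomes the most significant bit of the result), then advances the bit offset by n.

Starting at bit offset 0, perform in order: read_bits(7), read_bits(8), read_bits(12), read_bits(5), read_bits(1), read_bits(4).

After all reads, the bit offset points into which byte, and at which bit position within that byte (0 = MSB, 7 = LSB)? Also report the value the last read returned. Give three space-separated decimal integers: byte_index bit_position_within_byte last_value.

Read 1: bits[0:7] width=7 -> value=97 (bin 1100001); offset now 7 = byte 0 bit 7; 41 bits remain
Read 2: bits[7:15] width=8 -> value=205 (bin 11001101); offset now 15 = byte 1 bit 7; 33 bits remain
Read 3: bits[15:27] width=12 -> value=4073 (bin 111111101001); offset now 27 = byte 3 bit 3; 21 bits remain
Read 4: bits[27:32] width=5 -> value=23 (bin 10111); offset now 32 = byte 4 bit 0; 16 bits remain
Read 5: bits[32:33] width=1 -> value=1 (bin 1); offset now 33 = byte 4 bit 1; 15 bits remain
Read 6: bits[33:37] width=4 -> value=13 (bin 1101); offset now 37 = byte 4 bit 5; 11 bits remain

Answer: 4 5 13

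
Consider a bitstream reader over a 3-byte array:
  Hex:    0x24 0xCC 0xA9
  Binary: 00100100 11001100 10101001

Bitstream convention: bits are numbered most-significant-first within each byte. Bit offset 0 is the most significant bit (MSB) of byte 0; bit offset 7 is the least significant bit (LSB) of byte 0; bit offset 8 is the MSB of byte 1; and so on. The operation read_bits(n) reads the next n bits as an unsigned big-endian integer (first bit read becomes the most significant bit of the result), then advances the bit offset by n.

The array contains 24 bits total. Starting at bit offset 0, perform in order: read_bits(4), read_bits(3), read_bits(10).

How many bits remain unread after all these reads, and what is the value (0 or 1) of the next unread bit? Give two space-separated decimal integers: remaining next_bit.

Read 1: bits[0:4] width=4 -> value=2 (bin 0010); offset now 4 = byte 0 bit 4; 20 bits remain
Read 2: bits[4:7] width=3 -> value=2 (bin 010); offset now 7 = byte 0 bit 7; 17 bits remain
Read 3: bits[7:17] width=10 -> value=409 (bin 0110011001); offset now 17 = byte 2 bit 1; 7 bits remain

Answer: 7 0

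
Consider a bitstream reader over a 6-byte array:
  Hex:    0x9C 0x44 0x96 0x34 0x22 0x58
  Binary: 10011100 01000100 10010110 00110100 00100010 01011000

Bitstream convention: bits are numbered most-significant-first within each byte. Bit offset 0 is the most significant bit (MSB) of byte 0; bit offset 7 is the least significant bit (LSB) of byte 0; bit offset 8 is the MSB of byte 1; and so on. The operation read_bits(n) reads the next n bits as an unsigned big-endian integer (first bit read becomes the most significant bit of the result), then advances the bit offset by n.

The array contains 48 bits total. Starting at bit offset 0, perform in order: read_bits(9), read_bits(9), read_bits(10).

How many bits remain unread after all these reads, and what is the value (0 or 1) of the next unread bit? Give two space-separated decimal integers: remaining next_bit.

Answer: 20 0

Derivation:
Read 1: bits[0:9] width=9 -> value=312 (bin 100111000); offset now 9 = byte 1 bit 1; 39 bits remain
Read 2: bits[9:18] width=9 -> value=274 (bin 100010010); offset now 18 = byte 2 bit 2; 30 bits remain
Read 3: bits[18:28] width=10 -> value=355 (bin 0101100011); offset now 28 = byte 3 bit 4; 20 bits remain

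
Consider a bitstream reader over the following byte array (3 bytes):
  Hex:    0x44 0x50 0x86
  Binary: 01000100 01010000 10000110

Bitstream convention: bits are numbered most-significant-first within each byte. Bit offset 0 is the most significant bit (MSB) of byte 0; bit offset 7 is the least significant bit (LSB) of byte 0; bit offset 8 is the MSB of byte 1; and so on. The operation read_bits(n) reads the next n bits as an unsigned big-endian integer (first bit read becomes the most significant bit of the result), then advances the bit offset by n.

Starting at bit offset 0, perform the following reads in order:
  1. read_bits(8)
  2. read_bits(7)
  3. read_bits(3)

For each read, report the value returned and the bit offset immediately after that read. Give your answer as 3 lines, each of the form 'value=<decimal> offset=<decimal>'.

Answer: value=68 offset=8
value=40 offset=15
value=2 offset=18

Derivation:
Read 1: bits[0:8] width=8 -> value=68 (bin 01000100); offset now 8 = byte 1 bit 0; 16 bits remain
Read 2: bits[8:15] width=7 -> value=40 (bin 0101000); offset now 15 = byte 1 bit 7; 9 bits remain
Read 3: bits[15:18] width=3 -> value=2 (bin 010); offset now 18 = byte 2 bit 2; 6 bits remain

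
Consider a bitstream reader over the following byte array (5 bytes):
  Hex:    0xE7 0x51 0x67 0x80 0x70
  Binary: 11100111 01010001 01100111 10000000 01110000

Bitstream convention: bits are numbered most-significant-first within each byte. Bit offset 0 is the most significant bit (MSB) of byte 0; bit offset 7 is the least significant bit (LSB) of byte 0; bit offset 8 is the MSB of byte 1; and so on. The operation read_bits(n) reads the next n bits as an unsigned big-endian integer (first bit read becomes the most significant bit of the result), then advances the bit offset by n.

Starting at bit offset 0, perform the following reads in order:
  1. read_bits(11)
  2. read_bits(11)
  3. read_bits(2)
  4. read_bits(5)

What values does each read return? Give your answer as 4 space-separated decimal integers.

Read 1: bits[0:11] width=11 -> value=1850 (bin 11100111010); offset now 11 = byte 1 bit 3; 29 bits remain
Read 2: bits[11:22] width=11 -> value=1113 (bin 10001011001); offset now 22 = byte 2 bit 6; 18 bits remain
Read 3: bits[22:24] width=2 -> value=3 (bin 11); offset now 24 = byte 3 bit 0; 16 bits remain
Read 4: bits[24:29] width=5 -> value=16 (bin 10000); offset now 29 = byte 3 bit 5; 11 bits remain

Answer: 1850 1113 3 16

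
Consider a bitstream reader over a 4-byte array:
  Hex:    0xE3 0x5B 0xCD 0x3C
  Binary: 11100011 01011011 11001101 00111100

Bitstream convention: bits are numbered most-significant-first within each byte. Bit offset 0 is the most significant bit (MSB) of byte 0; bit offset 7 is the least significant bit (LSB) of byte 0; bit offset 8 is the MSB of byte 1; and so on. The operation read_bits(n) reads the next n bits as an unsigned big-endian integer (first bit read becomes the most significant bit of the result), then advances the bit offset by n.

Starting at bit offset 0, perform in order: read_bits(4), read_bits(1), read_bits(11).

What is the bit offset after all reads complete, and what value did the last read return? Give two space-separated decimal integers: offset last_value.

Answer: 16 859

Derivation:
Read 1: bits[0:4] width=4 -> value=14 (bin 1110); offset now 4 = byte 0 bit 4; 28 bits remain
Read 2: bits[4:5] width=1 -> value=0 (bin 0); offset now 5 = byte 0 bit 5; 27 bits remain
Read 3: bits[5:16] width=11 -> value=859 (bin 01101011011); offset now 16 = byte 2 bit 0; 16 bits remain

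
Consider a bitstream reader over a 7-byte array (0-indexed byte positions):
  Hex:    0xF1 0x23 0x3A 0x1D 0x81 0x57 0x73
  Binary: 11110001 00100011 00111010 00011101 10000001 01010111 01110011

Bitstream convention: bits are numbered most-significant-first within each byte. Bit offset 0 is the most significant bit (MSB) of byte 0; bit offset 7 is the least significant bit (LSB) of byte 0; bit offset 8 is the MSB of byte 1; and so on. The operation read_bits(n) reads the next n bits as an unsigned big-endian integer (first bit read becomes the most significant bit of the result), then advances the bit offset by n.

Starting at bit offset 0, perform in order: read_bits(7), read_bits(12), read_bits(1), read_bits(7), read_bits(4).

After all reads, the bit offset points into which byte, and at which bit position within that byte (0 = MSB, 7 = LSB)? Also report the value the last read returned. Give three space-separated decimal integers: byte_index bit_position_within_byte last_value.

Answer: 3 7 14

Derivation:
Read 1: bits[0:7] width=7 -> value=120 (bin 1111000); offset now 7 = byte 0 bit 7; 49 bits remain
Read 2: bits[7:19] width=12 -> value=2329 (bin 100100011001); offset now 19 = byte 2 bit 3; 37 bits remain
Read 3: bits[19:20] width=1 -> value=1 (bin 1); offset now 20 = byte 2 bit 4; 36 bits remain
Read 4: bits[20:27] width=7 -> value=80 (bin 1010000); offset now 27 = byte 3 bit 3; 29 bits remain
Read 5: bits[27:31] width=4 -> value=14 (bin 1110); offset now 31 = byte 3 bit 7; 25 bits remain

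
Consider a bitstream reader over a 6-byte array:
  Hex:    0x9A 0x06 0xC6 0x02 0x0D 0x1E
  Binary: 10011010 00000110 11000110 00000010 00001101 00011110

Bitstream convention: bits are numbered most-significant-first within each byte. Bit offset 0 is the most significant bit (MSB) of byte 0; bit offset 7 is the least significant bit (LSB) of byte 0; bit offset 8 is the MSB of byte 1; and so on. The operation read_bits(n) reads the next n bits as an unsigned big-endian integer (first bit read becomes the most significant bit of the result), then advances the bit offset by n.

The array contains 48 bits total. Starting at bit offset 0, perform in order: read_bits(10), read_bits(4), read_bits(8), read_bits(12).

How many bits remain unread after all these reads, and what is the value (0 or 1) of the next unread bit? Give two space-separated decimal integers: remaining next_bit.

Read 1: bits[0:10] width=10 -> value=616 (bin 1001101000); offset now 10 = byte 1 bit 2; 38 bits remain
Read 2: bits[10:14] width=4 -> value=1 (bin 0001); offset now 14 = byte 1 bit 6; 34 bits remain
Read 3: bits[14:22] width=8 -> value=177 (bin 10110001); offset now 22 = byte 2 bit 6; 26 bits remain
Read 4: bits[22:34] width=12 -> value=2056 (bin 100000001000); offset now 34 = byte 4 bit 2; 14 bits remain

Answer: 14 0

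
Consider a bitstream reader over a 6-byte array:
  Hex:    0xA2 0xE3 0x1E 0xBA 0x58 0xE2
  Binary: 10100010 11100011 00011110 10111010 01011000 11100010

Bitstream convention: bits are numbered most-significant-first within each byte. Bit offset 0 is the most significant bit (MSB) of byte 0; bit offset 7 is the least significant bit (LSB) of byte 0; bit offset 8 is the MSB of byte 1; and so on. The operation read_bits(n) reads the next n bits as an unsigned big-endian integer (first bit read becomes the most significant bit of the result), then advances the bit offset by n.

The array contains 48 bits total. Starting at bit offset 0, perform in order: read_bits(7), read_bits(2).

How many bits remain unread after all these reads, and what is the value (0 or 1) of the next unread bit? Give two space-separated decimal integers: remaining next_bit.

Answer: 39 1

Derivation:
Read 1: bits[0:7] width=7 -> value=81 (bin 1010001); offset now 7 = byte 0 bit 7; 41 bits remain
Read 2: bits[7:9] width=2 -> value=1 (bin 01); offset now 9 = byte 1 bit 1; 39 bits remain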